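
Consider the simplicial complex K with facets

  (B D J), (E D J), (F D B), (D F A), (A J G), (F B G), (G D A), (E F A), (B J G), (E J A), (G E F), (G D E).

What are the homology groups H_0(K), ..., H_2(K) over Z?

Order the vertices as A < B < D < E < F < G < J. Listing each simplex with vertices in this order, K has dimension 2 with simplices:

  0-simplices (7): A, B, D, E, F, G, J
  1-simplices (18): AD, AE, AF, AG, AJ, BD, BF, BG, BJ, DE, DF, DG, DJ, EF, EG, EJ, FG, GJ
  2-simplices (12): ADF, ADG, AEF, AEJ, AGJ, BDF, BDJ, BFG, BGJ, DEG, DEJ, EFG

Hence C_0 ≅ Z^7, C_1 ≅ Z^18, C_2 ≅ Z^12.

∂_1: C_1 → C_0 maps an edge to its endpoints' difference, ∂[p,q] = q − p.
As a 7×18 matrix over Z this has rank 6, with invariant factors (1,1,1,1,1,1).

The boundary map ∂_2: C_2 → C_1 acts by ∂[p,q,r] = [q,r] − [p,r] + [p,q]. For instance
  ∂DEJ = EJ − DJ + DE,
  ∂ADG = DG − AG + AD.
The 18×12 boundary matrix has rank 12 and Smith normal form diag(1,1,1,1,1,1,1,1,1,1,1,2).

Computing H_k = (kernel of ∂_k) / (image of ∂_{k+1}):

  H_0: rank C_0 − rank ∂_1 = 7 − 6 = 1, and the invariant factors of ∂_1 are all 1, so H_0 = Z.
  H_1: rank ker ∂_1 − rank ∂_2 = (18 − 6) − 12 = 0, and ∂_2 has invariant factor 2 > 1, so H_1 = Z/2.
  H_2: rank ker ∂_2 − rank ∂_3 = (12 − 12) − 0 = 0, and there is no ∂_3, so H_2 = 0.

(K is a triangulation of the real projective plane RP^2.)

H_0 ≅ Z,  H_1 ≅ Z/2,  H_2 = 0.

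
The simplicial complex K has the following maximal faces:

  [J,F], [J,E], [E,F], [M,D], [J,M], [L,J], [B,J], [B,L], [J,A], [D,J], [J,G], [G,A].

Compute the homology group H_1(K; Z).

H_1 ≅ Z^4.

Fix the vertex order A < B < D < E < F < G < J < L < M and write every simplex with vertices in increasing order. Then dim K = 1 and the simplices of K are:

  0-simplices (9): A, B, D, E, F, G, J, L, M
  1-simplices (12): AG, AJ, BJ, BL, DJ, DM, EF, EJ, FJ, GJ, JL, JM

giving chain groups C_0 ≅ Z^9, C_1 ≅ Z^12.

The boundary map ∂_1: C_1 → C_0 is given by ∂[p,q] = [q] − [p]. For instance
  ∂DM = M − D.
This gives a 9×12 integer matrix of rank 8; reducing to Smith normal form yields diagonal entries (1,1,1,1,1,1,1,1).

Reading off H_k = ker ∂_k / im ∂_{k+1}:

  H_1: rank ker ∂_1 − rank ∂_2 = (12 − 8) − 0 = 4, and there is no ∂_2, so H_1 ≅ Z^4.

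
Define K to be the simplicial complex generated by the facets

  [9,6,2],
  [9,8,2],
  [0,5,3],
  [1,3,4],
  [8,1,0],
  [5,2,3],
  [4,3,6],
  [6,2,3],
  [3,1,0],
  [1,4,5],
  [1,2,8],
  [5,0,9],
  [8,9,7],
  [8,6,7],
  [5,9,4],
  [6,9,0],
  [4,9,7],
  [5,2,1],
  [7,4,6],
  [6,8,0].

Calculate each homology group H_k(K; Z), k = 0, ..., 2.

H_0 ≅ Z,  H_1 ≅ Z ⊕ Z/2Z,  H_2 = 0.

K has 10 vertices, 30 edges, 20 triangles.
rank ∂_0 = 0, rank ∂_1 = 9 ⇒ b_0 = 10 − 0 − 9 = 1; all invariant factors of ∂_1 are 1 so no torsion. So H_0 ≅ Z.
rank ∂_1 = 9, rank ∂_2 = 20 ⇒ b_1 = 30 − 9 − 20 = 1; ∂_2 has invariant factor(s) [2] giving torsion. So H_1 ≅ Z ⊕ Z/2Z.
rank ∂_2 = 20, rank ∂_3 = 0 ⇒ b_2 = 20 − 20 − 0 = 0. So H_2 ≅ 0.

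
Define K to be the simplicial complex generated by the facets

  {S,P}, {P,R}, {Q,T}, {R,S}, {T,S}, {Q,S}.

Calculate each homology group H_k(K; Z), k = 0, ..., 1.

H_0 ≅ Z,  H_1 ≅ Z^2.

Take the total order P < Q < R < S < T on the vertex set. Then K (dimension 1) consists of the simplices:

  0-simplices (5): P, Q, R, S, T
  1-simplices (6): PR, PS, QS, QT, RS, ST

so the chain groups are C_0 ≅ Z^5, C_1 ≅ Z^6.

∂_1: C_1 → C_0 sends each edge [p,q] (with p < q) to q − p.
As a 5×6 matrix over Z this has rank 4, with invariant factors (1,1,1,1).

Computing H_k = (kernel of ∂_k) / (image of ∂_{k+1}):

  H_0: rank C_0 − rank ∂_1 = 5 − 4 = 1, and the invariant factors of ∂_1 are all 1, so H_0 ≅ Z.
  H_1: rank ker ∂_1 − rank ∂_2 = (6 − 4) − 0 = 2, and there is no ∂_2, so H_1 ≅ Z^2.

(K is a triangulation of a wedge of 2 circles.)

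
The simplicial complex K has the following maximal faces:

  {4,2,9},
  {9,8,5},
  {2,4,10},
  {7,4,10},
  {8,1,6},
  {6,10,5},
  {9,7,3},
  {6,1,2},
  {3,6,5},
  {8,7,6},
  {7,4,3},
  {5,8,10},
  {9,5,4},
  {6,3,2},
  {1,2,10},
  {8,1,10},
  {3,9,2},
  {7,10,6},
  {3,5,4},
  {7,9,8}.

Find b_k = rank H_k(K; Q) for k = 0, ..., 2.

We work with the vertex ordering 1 < 2 < 3 < 4 < 5 < 6 < 7 < 8 < 9 < 10. The simplices of K, each written with vertices in increasing order, are:

  0-simplices (10): [1], [2], [3], [4], [5], [6], [7], [8], [9], [10]
  1-simplices (30): (30 of them)
  2-simplices (20): (20 of them)

giving chain groups C_0 ≅ Z^10, C_1 ≅ Z^30, C_2 ≅ Z^20.

The boundary map ∂_1: C_1 → C_0 maps an edge to its endpoints' difference, ∂[p,q] = q − p. For instance
  ∂[6,7] = [7] − [6].
The 10×30 boundary matrix has rank 9 and Smith normal form diag(1,1,1,1,1,1,1,1,1).

The boundary map ∂_2: C_2 → C_1 maps a triangle to the signed sum of its edges. For instance
  ∂[1,6,8] = [6,8] − [1,8] + [1,6],
  ∂[7,8,9] = [8,9] − [7,9] + [7,8].
This gives a 30×20 integer matrix of rank 20; reducing to Smith normal form yields diagonal entries (1,1,1,1,1,1,1,1,1,1,1,1,1,1,1,1,1,1,1,2).

From H_k ≅ ker(∂_k) / im(∂_{k+1}) we obtain:

  H_0: rank C_0 − rank ∂_1 = 10 − 9 = 1, and the invariant factors of ∂_1 are all 1, so H_0 ≅ Z.
  H_1: rank ker ∂_1 − rank ∂_2 = (30 − 9) − 20 = 1, and ∂_2 has invariant factor 2 > 1, so H_1 ≅ Z ⊕ Z_2.
  H_2: rank ker ∂_2 − rank ∂_3 = (20 − 20) − 0 = 0, and there is no ∂_3, so H_2 ≅ 0.

Hence the Betti numbers are b_0 = 1, b_1 = 1, b_2 = 0.

b_0 = 1, b_1 = 1, b_2 = 0.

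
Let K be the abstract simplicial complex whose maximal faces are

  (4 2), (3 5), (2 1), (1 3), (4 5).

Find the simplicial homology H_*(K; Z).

H_0 ≅ Z,  H_1 ≅ Z.

Order the vertices as 1 < 2 < 3 < 4 < 5. Listing each simplex with vertices in this order, K has dimension 1 with simplices:

  0-simplices (5): [1], [2], [3], [4], [5]
  1-simplices (5): [1,2], [1,3], [2,4], [3,5], [4,5]

giving chain groups C_0 ≅ Z^5, C_1 ≅ Z^5.

Boundary ∂_1: C_1 → C_0 maps an edge to its endpoints' difference, ∂[p,q] = q − p.
This gives a 5×5 integer matrix of rank 4; reducing to Smith normal form yields diagonal entries (1,1,1,1).

Computing H_k = (kernel of ∂_k) / (image of ∂_{k+1}):

  H_0: rank C_0 − rank ∂_1 = 5 − 4 = 1, and the invariant factors of ∂_1 are all 1, so H_0 = Z.
  H_1: rank ker ∂_1 − rank ∂_2 = (5 − 4) − 0 = 1, and there is no ∂_2, so H_1 = Z.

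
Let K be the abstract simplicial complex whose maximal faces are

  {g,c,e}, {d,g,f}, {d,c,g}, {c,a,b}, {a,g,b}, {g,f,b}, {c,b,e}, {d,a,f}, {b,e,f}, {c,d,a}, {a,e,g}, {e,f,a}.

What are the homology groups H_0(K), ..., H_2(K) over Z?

Fix the vertex order a < b < c < d < e < f < g and write every simplex with vertices in increasing order. Then dim K = 2 and the simplices of K are:

  0-simplices (7): a, b, c, d, e, f, g
  1-simplices (18): ab, ac, ad, ae, af, ag, bc, be, bf, bg, cd, ce, cg, df, dg, ef, eg, fg
  2-simplices (12): abc, abg, acd, adf, aef, aeg, bce, bef, bfg, cdg, ceg, dfg

giving chain groups C_0 ≅ Z^7, C_1 ≅ Z^18, C_2 ≅ Z^12.

∂_1: C_1 → C_0 maps an edge to its endpoints' difference, ∂[p,q] = q − p. For instance
  ∂ce = e − c.
The resulting 7×18 matrix has rank 6, and its Smith normal form has invariant factors (1,1,1,1,1,1).

The boundary map ∂_2: C_2 → C_1 maps a triangle to the signed sum of its edges. For instance
  ∂abc = bc − ac + ab,
  ∂cdg = dg − cg + cd.
As a 18×12 matrix over Z this has rank 12, with invariant factors (1,1,1,1,1,1,1,1,1,1,1,2).

Computing H_k = (kernel of ∂_k) / (image of ∂_{k+1}):

  H_0: rank C_0 − rank ∂_1 = 7 − 6 = 1, and the invariant factors of ∂_1 are all 1, so H_0 ≅ Z.
  H_1: rank ker ∂_1 − rank ∂_2 = (18 − 6) − 12 = 0, and ∂_2 has invariant factor 2 > 1, so H_1 ≅ Z/2.
  H_2: rank ker ∂_2 − rank ∂_3 = (12 − 12) − 0 = 0, and there is no ∂_3, so H_2 ≅ 0.

(K is a triangulation of the real projective plane RP^2.)

H_0 = Z,  H_1 = Z/2,  H_2 = 0.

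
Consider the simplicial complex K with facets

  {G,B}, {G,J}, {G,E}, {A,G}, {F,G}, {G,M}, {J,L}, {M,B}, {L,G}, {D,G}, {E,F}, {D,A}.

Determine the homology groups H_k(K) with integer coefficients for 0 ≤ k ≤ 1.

We work with the vertex ordering A < B < D < E < F < G < J < L < M. The simplices of K, each written with vertices in increasing order, are:

  0-simplices (9): A, B, D, E, F, G, J, L, M
  1-simplices (12): AD, AG, BG, BM, DG, EF, EG, FG, GJ, GL, GM, JL

Hence C_0 ≅ Z^9, C_1 ≅ Z^12.

∂_1: C_1 → C_0 sends each edge [p,q] (with p < q) to q − p. For instance
  ∂JL = L − J.
The resulting 9×12 matrix has rank 8, and its Smith normal form has invariant factors (1,1,1,1,1,1,1,1).

Reading off H_k = ker ∂_k / im ∂_{k+1}:

  H_0: rank C_0 − rank ∂_1 = 9 − 8 = 1, and the invariant factors of ∂_1 are all 1, so H_0 ≅ Z.
  H_1: rank ker ∂_1 − rank ∂_2 = (12 − 8) − 0 = 4, and there is no ∂_2, so H_1 ≅ Z^4.

H_0 = Z,  H_1 = Z^4.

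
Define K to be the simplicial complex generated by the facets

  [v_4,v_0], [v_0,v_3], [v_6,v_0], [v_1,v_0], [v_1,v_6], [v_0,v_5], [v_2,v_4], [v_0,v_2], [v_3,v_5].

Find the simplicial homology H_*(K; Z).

H_0 ≅ Z,  H_1 ≅ Z^3.

Take the total order v_0 < v_1 < v_2 < v_3 < v_4 < v_5 < v_6 on the vertex set. Then K (dimension 1) consists of the simplices:

  0-simplices (7): [v_0], [v_1], [v_2], [v_3], [v_4], [v_5], [v_6]
  1-simplices (9): [v_0,v_1], [v_0,v_2], [v_0,v_3], [v_0,v_4], [v_0,v_5], [v_0,v_6], [v_1,v_6], [v_2,v_4], [v_3,v_5]

Hence C_0 ≅ Z^7, C_1 ≅ Z^9.

The boundary map ∂_1: C_1 → C_0 is given by ∂[p,q] = [q] − [p].
The resulting 7×9 matrix has rank 6, and its Smith normal form has invariant factors (1,1,1,1,1,1).

Reading off H_k = ker ∂_k / im ∂_{k+1}:

  H_0: rank C_0 − rank ∂_1 = 7 − 6 = 1, and the invariant factors of ∂_1 are all 1, so H_0 = Z.
  H_1: rank ker ∂_1 − rank ∂_2 = (9 − 6) − 0 = 3, and there is no ∂_2, so H_1 = Z^3.

As a check, the Euler characteristic is 7 − 9 = -2, which agrees with 1 − 3 = -2.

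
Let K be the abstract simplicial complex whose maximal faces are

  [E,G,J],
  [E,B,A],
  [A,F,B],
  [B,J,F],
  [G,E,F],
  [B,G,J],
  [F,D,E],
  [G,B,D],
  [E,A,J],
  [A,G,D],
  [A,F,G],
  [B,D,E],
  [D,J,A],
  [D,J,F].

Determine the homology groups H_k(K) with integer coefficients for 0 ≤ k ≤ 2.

Order the vertices as A < B < D < E < F < G < J. Listing each simplex with vertices in this order, K has dimension 2 with simplices:

  0-simplices (7): A, B, D, E, F, G, J
  1-simplices (21): AB, AD, AE, AF, AG, AJ, BD, BE, BF, BG, BJ, DE, DF, DG, DJ, EF, EG, EJ, FG, FJ, GJ
  2-simplices (14): ABE, ABF, ADG, ADJ, AEJ, AFG, BDE, BDG, BFJ, BGJ, DEF, DFJ, EFG, EGJ

Hence C_0 ≅ Z^7, C_1 ≅ Z^21, C_2 ≅ Z^14.

∂_1: C_1 → C_0 sends each edge [p,q] (with p < q) to q − p.
This gives a 7×21 integer matrix of rank 6; reducing to Smith normal form yields diagonal entries (1,1,1,1,1,1).

The boundary map ∂_2: C_2 → C_1 maps a triangle to the signed sum of its edges. For instance
  ∂EFG = FG − EG + EF,
  ∂BDE = DE − BE + BD.
This gives a 21×14 integer matrix of rank 13; reducing to Smith normal form yields diagonal entries (1,1,1,1,1,1,1,1,1,1,1,1,1).

Reading off H_k = ker ∂_k / im ∂_{k+1}:

  H_0: rank C_0 − rank ∂_1 = 7 − 6 = 1, and the invariant factors of ∂_1 are all 1, so H_0 ≅ Z.
  H_1: rank ker ∂_1 − rank ∂_2 = (21 − 6) − 13 = 2, and the invariant factors of ∂_2 are all 1, so H_1 ≅ Z^2.
  H_2: rank ker ∂_2 − rank ∂_3 = (14 − 13) − 0 = 1, and there is no ∂_3, so H_2 ≅ Z.

H_0 = Z,  H_1 = Z^2,  H_2 = Z.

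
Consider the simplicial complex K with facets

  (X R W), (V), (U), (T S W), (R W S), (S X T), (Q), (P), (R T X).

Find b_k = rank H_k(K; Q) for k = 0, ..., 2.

Fix the vertex order P < Q < R < S < T < U < V < W < X and write every simplex with vertices in increasing order. Then dim K = 2 and the simplices of K are:

  0-simplices (9): P, Q, R, S, T, U, V, W, X
  1-simplices (10): RS, RT, RW, RX, ST, SW, SX, TW, TX, WX
  2-simplices (5): RSW, RTX, RWX, STW, STX

giving chain groups C_0 ≅ Z^9, C_1 ≅ Z^10, C_2 ≅ Z^5.

Boundary ∂_1: C_1 → C_0 is given by ∂[p,q] = [q] − [p]. For instance
  ∂RW = W − R.
The resulting 9×10 matrix has rank 4, and its Smith normal form has invariant factors (1,1,1,1).

The boundary map ∂_2: C_2 → C_1 acts by ∂[p,q,r] = [q,r] − [p,r] + [p,q]. For instance
  ∂RTX = TX − RX + RT,
  ∂STW = TW − SW + ST.
This gives a 10×5 integer matrix of rank 5; reducing to Smith normal form yields diagonal entries (1,1,1,1,1).

Now H_k = ker ∂_k / im ∂_{k+1}, so:

  H_0: rank C_0 − rank ∂_1 = 9 − 4 = 5, and the invariant factors of ∂_1 are all 1, so H_0 ≅ Z^5.
  H_1: rank ker ∂_1 − rank ∂_2 = (10 − 4) − 5 = 1, and the invariant factors of ∂_2 are all 1, so H_1 ≅ Z.
  H_2: rank ker ∂_2 − rank ∂_3 = (5 − 5) − 0 = 0, and there is no ∂_3, so H_2 ≅ 0.

As a check, the Euler characteristic is 9 − 10 + 5 = 4, which agrees with 5 − 1 + 0 = 4.

Hence the Betti numbers are b_0 = 5, b_1 = 1, b_2 = 0.

b_0 = 5, b_1 = 1, b_2 = 0.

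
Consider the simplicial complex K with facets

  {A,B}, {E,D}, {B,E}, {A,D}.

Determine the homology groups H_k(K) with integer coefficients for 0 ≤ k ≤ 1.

H_0 = Z,  H_1 = Z.

Take the total order A < B < D < E on the vertex set. Then K (dimension 1) consists of the simplices:

  0-simplices (4): A, B, D, E
  1-simplices (4): AB, AD, BE, DE

so the chain groups are C_0 ≅ Z^4, C_1 ≅ Z^4.

∂_1: C_1 → C_0 maps an edge to its endpoints' difference, ∂[p,q] = q − p. For instance
  ∂DE = E − D.
As a 4×4 matrix over Z this has rank 3, with invariant factors (1,1,1).

Computing H_k = (kernel of ∂_k) / (image of ∂_{k+1}):

  H_0: rank C_0 − rank ∂_1 = 4 − 3 = 1, and the invariant factors of ∂_1 are all 1, so H_0 = Z.
  H_1: rank ker ∂_1 − rank ∂_2 = (4 − 3) − 0 = 1, and there is no ∂_2, so H_1 = Z.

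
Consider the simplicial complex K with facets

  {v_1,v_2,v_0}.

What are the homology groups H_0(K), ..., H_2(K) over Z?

H_0 ≅ Z,  H_1 = 0,  H_2 = 0.

Fix the vertex order v_0 < v_1 < v_2 and write every simplex with vertices in increasing order. Then dim K = 2 and the simplices of K are:

  0-simplices (3): [v_0], [v_1], [v_2]
  1-simplices (3): [v_0,v_1], [v_0,v_2], [v_1,v_2]
  2-simplices (1): [v_0,v_1,v_2]

Hence C_0 ≅ Z^3, C_1 ≅ Z^3, C_2 ≅ Z^1.

Boundary ∂_1: C_1 → C_0 maps an edge to its endpoints' difference, ∂[p,q] = q − p. For instance
  ∂[v_0,v_2] = [v_2] − [v_0].
As a 3×3 matrix over Z this has rank 2, with invariant factors (1,1).

The boundary map ∂_2: C_2 → C_1 maps a triangle to the signed sum of its edges. For instance
  ∂[v_0,v_1,v_2] = [v_1,v_2] − [v_0,v_2] + [v_0,v_1].
The 3×1 boundary matrix has rank 1 and Smith normal form diag(1).

From H_k ≅ ker(∂_k) / im(∂_{k+1}) we obtain:

  H_0: rank C_0 − rank ∂_1 = 3 − 2 = 1, and the invariant factors of ∂_1 are all 1, so H_0 = Z.
  H_1: rank ker ∂_1 − rank ∂_2 = (3 − 2) − 1 = 0, and the invariant factors of ∂_2 are all 1, so H_1 = 0.
  H_2: rank ker ∂_2 − rank ∂_3 = (1 − 1) − 0 = 0, and there is no ∂_3, so H_2 = 0.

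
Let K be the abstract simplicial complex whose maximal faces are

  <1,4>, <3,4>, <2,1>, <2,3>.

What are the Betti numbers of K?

Take the total order 1 < 2 < 3 < 4 on the vertex set. Then K (dimension 1) consists of the simplices:

  0-simplices (4): [1], [2], [3], [4]
  1-simplices (4): [1,2], [1,4], [2,3], [3,4]

giving chain groups C_0 ≅ Z^4, C_1 ≅ Z^4.

The boundary map ∂_1: C_1 → C_0 maps an edge to its endpoints' difference, ∂[p,q] = q − p.
This gives a 4×4 integer matrix of rank 3; reducing to Smith normal form yields diagonal entries (1,1,1).

From H_k ≅ ker(∂_k) / im(∂_{k+1}) we obtain:

  H_0: rank C_0 − rank ∂_1 = 4 − 3 = 1, and the invariant factors of ∂_1 are all 1, so H_0 ≅ Z.
  H_1: rank ker ∂_1 − rank ∂_2 = (4 − 3) − 0 = 1, and there is no ∂_2, so H_1 ≅ Z.

As a check, the Euler characteristic is 4 − 4 = 0, which agrees with 1 − 1 = 0.

Hence the Betti numbers are b_0 = 1, b_1 = 1.

b_0 = 1, b_1 = 1.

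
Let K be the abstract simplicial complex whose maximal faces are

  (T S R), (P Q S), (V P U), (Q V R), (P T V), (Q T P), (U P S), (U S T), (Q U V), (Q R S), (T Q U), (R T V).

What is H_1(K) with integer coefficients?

Take the total order P < Q < R < S < T < U < V on the vertex set. Then K (dimension 2) consists of the simplices:

  0-simplices (7): P, Q, R, S, T, U, V
  1-simplices (18): PQ, PS, PT, PU, PV, QR, QS, QT, QU, QV, RS, RT, RV, ST, SU, TU, TV, UV
  2-simplices (12): PQS, PQT, PSU, PTV, PUV, QRS, QRV, QTU, QUV, RST, RTV, STU

so the chain groups are C_0 ≅ Z^7, C_1 ≅ Z^18, C_2 ≅ Z^12.

The boundary map ∂_1: C_1 → C_0 sends each edge [p,q] (with p < q) to q − p. For instance
  ∂QU = U − Q.
This gives a 7×18 integer matrix of rank 6; reducing to Smith normal form yields diagonal entries (1,1,1,1,1,1).

The boundary map ∂_2: C_2 → C_1 maps a triangle to the signed sum of its edges. For instance
  ∂RST = ST − RT + RS,
  ∂QRS = RS − QS + QR.
The resulting 18×12 matrix has rank 12, and its Smith normal form has invariant factors (1,1,1,1,1,1,1,1,1,1,1,2).

From H_k ≅ ker(∂_k) / im(∂_{k+1}) we obtain:

  H_1: rank ker ∂_1 − rank ∂_2 = (18 − 6) − 12 = 0, and ∂_2 has invariant factor 2 > 1, so H_1 ≅ Z/2.

H_1 = Z/2.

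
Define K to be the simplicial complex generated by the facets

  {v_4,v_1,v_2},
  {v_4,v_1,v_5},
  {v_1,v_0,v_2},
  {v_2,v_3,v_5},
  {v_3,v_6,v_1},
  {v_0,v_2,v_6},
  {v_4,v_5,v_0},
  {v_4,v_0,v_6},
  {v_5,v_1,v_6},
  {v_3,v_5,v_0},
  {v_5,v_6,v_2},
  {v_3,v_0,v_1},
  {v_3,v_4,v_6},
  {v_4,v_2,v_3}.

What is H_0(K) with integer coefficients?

We work with the vertex ordering v_0 < v_1 < v_2 < v_3 < v_4 < v_5 < v_6. The simplices of K, each written with vertices in increasing order, are:

  0-simplices (7): [v_0], [v_1], [v_2], [v_3], [v_4], [v_5], [v_6]
  1-simplices (21): (21 of them)
  2-simplices (14): (14 of them)

giving chain groups C_0 ≅ Z^7, C_1 ≅ Z^21, C_2 ≅ Z^14.

Boundary ∂_1: C_1 → C_0 is given by ∂[p,q] = [q] − [p]. For instance
  ∂[v_3,v_5] = [v_5] − [v_3].
This gives a 7×21 integer matrix of rank 6; reducing to Smith normal form yields diagonal entries (1,1,1,1,1,1).

The boundary map ∂_2: C_2 → C_1 sends each 2-simplex [p,q,r] to [q,r] − [p,r] + [p,q]. For instance
  ∂[v_2,v_3,v_4] = [v_3,v_4] − [v_2,v_4] + [v_2,v_3],
  ∂[v_0,v_4,v_6] = [v_4,v_6] − [v_0,v_6] + [v_0,v_4].
As a 21×14 matrix over Z this has rank 13, with invariant factors (1,1,1,1,1,1,1,1,1,1,1,1,1).

From H_k ≅ ker(∂_k) / im(∂_{k+1}) we obtain:

  H_0: rank C_0 − rank ∂_1 = 7 − 6 = 1, and the invariant factors of ∂_1 are all 1, so H_0 = Z.

H_0 ≅ Z.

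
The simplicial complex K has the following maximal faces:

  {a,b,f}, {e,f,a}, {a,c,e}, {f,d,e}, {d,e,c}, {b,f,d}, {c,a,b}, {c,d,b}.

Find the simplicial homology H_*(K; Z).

K has 6 vertices, 12 edges, 8 triangles.
rank ∂_0 = 0, rank ∂_1 = 5 ⇒ b_0 = 6 − 0 − 5 = 1; all invariant factors of ∂_1 are 1 so no torsion. So H_0 = Z.
rank ∂_1 = 5, rank ∂_2 = 7 ⇒ b_1 = 12 − 5 − 7 = 0; all invariant factors of ∂_2 are 1 so no torsion. So H_1 = 0.
rank ∂_2 = 7, rank ∂_3 = 0 ⇒ b_2 = 8 − 7 − 0 = 1. So H_2 = Z.

H_0 ≅ Z,  H_1 = 0,  H_2 ≅ Z.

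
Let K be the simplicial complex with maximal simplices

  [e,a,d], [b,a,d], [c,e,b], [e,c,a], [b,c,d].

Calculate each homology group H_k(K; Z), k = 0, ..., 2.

H_0 ≅ Z,  H_1 ≅ Z,  H_2 = 0.

We work with the vertex ordering a < b < c < d < e. The simplices of K, each written with vertices in increasing order, are:

  0-simplices (5): a, b, c, d, e
  1-simplices (10): ab, ac, ad, ae, bc, bd, be, cd, ce, de
  2-simplices (5): abd, ace, ade, bcd, bce

so the chain groups are C_0 ≅ Z^5, C_1 ≅ Z^10, C_2 ≅ Z^5.

The boundary map ∂_1: C_1 → C_0 is given by ∂[p,q] = [q] − [p].
As a 5×10 matrix over Z this has rank 4, with invariant factors (1,1,1,1).

∂_2: C_2 → C_1 sends each 2-simplex [p,q,r] to [q,r] − [p,r] + [p,q]. For instance
  ∂abd = bd − ad + ab,
  ∂bcd = cd − bd + bc.
This gives a 10×5 integer matrix of rank 5; reducing to Smith normal form yields diagonal entries (1,1,1,1,1).

Reading off H_k = ker ∂_k / im ∂_{k+1}:

  H_0: rank C_0 − rank ∂_1 = 5 − 4 = 1, and the invariant factors of ∂_1 are all 1, so H_0 ≅ Z.
  H_1: rank ker ∂_1 − rank ∂_2 = (10 − 4) − 5 = 1, and the invariant factors of ∂_2 are all 1, so H_1 ≅ Z.
  H_2: rank ker ∂_2 − rank ∂_3 = (5 − 5) − 0 = 0, and there is no ∂_3, so H_2 ≅ 0.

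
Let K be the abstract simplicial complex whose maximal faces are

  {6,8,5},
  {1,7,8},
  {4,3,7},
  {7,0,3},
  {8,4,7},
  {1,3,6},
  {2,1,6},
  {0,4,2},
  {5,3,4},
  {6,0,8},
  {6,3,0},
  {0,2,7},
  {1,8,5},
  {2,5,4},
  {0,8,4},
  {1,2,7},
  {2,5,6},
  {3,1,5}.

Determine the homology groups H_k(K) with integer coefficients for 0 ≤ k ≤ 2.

H_0 = Z,  H_1 = Z ⊕ Z/2Z,  H_2 = 0.

Fix the vertex order 0 < 1 < 2 < 3 < 4 < 5 < 6 < 7 < 8 and write every simplex with vertices in increasing order. Then dim K = 2 and the simplices of K are:

  0-simplices (9): [0], [1], [2], [3], [4], [5], [6], [7], [8]
  1-simplices (27): (27 of them)
  2-simplices (18): [0,2,4], [0,2,7], [0,3,6], [0,3,7], [0,4,8], [0,6,8], [1,2,6], [1,2,7], [1,3,5], [1,3,6], [1,5,8], [1,7,8], [2,4,5], [2,5,6], [3,4,5], [3,4,7], [4,7,8], [5,6,8]

Hence C_0 ≅ Z^9, C_1 ≅ Z^27, C_2 ≅ Z^18.

∂_1: C_1 → C_0 maps an edge to its endpoints' difference, ∂[p,q] = q − p. For instance
  ∂[2,4] = [4] − [2].
The resulting 9×27 matrix has rank 8, and its Smith normal form has invariant factors (1,1,1,1,1,1,1,1).

∂_2: C_2 → C_1 acts by ∂[p,q,r] = [q,r] − [p,r] + [p,q]. For instance
  ∂[0,2,4] = [2,4] − [0,4] + [0,2],
  ∂[0,2,7] = [2,7] − [0,7] + [0,2].
The resulting 27×18 matrix has rank 18, and its Smith normal form has invariant factors (1,1,1,1,1,1,1,1,1,1,1,1,1,1,1,1,1,2).

Reading off H_k = ker ∂_k / im ∂_{k+1}:

  H_0: rank C_0 − rank ∂_1 = 9 − 8 = 1, and the invariant factors of ∂_1 are all 1, so H_0 = Z.
  H_1: rank ker ∂_1 − rank ∂_2 = (27 − 8) − 18 = 1, and ∂_2 has invariant factor 2 > 1, so H_1 = Z ⊕ Z/2Z.
  H_2: rank ker ∂_2 − rank ∂_3 = (18 − 18) − 0 = 0, and there is no ∂_3, so H_2 = 0.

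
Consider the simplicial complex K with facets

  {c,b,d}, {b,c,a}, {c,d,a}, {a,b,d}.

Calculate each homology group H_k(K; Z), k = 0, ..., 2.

H_0 = Z,  H_1 = 0,  H_2 = Z.

Fix the vertex order a < b < c < d and write every simplex with vertices in increasing order. Then dim K = 2 and the simplices of K are:

  0-simplices (4): a, b, c, d
  1-simplices (6): ab, ac, ad, bc, bd, cd
  2-simplices (4): abc, abd, acd, bcd

giving chain groups C_0 ≅ Z^4, C_1 ≅ Z^6, C_2 ≅ Z^4.

The boundary map ∂_1: C_1 → C_0 is given by ∂[p,q] = [q] − [p]. For instance
  ∂cd = d − c.
As a 4×6 matrix over Z this has rank 3, with invariant factors (1,1,1).

Boundary ∂_2: C_2 → C_1 acts by ∂[p,q,r] = [q,r] − [p,r] + [p,q]. For instance
  ∂bcd = cd − bd + bc,
  ∂abc = bc − ac + ab.
The resulting 6×4 matrix has rank 3, and its Smith normal form has invariant factors (1,1,1).

Computing H_k = (kernel of ∂_k) / (image of ∂_{k+1}):

  H_0: rank C_0 − rank ∂_1 = 4 − 3 = 1, and the invariant factors of ∂_1 are all 1, so H_0 = Z.
  H_1: rank ker ∂_1 − rank ∂_2 = (6 − 3) − 3 = 0, and the invariant factors of ∂_2 are all 1, so H_1 = 0.
  H_2: rank ker ∂_2 − rank ∂_3 = (4 − 3) − 0 = 1, and there is no ∂_3, so H_2 = Z.

(K is a triangulation of the 2-sphere S^2.)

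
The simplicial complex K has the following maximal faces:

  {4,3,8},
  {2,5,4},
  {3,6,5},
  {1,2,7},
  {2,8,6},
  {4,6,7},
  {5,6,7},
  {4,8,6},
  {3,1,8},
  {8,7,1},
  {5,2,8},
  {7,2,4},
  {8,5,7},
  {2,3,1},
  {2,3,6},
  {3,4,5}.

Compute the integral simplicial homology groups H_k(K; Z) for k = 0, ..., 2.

Fix the vertex order 1 < 2 < 3 < 4 < 5 < 6 < 7 < 8 and write every simplex with vertices in increasing order. Then dim K = 2 and the simplices of K are:

  0-simplices (8): [1], [2], [3], [4], [5], [6], [7], [8]
  1-simplices (24): (24 of them)
  2-simplices (16): [1,2,3], [1,2,7], [1,3,8], [1,7,8], [2,3,6], [2,4,5], [2,4,7], [2,5,8], [2,6,8], [3,4,5], [3,4,8], [3,5,6], [4,6,7], [4,6,8], [5,6,7], [5,7,8]

Hence C_0 ≅ Z^8, C_1 ≅ Z^24, C_2 ≅ Z^16.

Boundary ∂_1: C_1 → C_0 is given by ∂[p,q] = [q] − [p].
This gives a 8×24 integer matrix of rank 7; reducing to Smith normal form yields diagonal entries (1,1,1,1,1,1,1).

∂_2: C_2 → C_1 sends each 2-simplex [p,q,r] to [q,r] − [p,r] + [p,q]. For instance
  ∂[3,4,5] = [4,5] − [3,5] + [3,4],
  ∂[2,6,8] = [6,8] − [2,8] + [2,6].
This gives a 24×16 integer matrix of rank 15; reducing to Smith normal form yields diagonal entries (1,1,1,1,1,1,1,1,1,1,1,1,1,1,1).

Computing H_k = (kernel of ∂_k) / (image of ∂_{k+1}):

  H_0: rank C_0 − rank ∂_1 = 8 − 7 = 1, and the invariant factors of ∂_1 are all 1, so H_0 = Z.
  H_1: rank ker ∂_1 − rank ∂_2 = (24 − 7) − 15 = 2, and the invariant factors of ∂_2 are all 1, so H_1 = Z^2.
  H_2: rank ker ∂_2 − rank ∂_3 = (16 − 15) − 0 = 1, and there is no ∂_3, so H_2 = Z.

As a check, the Euler characteristic is 8 − 24 + 16 = 0, which agrees with 1 − 2 + 1 = 0.
(K is a triangulation of the torus T^2.)

H_0 = Z,  H_1 = Z^2,  H_2 = Z.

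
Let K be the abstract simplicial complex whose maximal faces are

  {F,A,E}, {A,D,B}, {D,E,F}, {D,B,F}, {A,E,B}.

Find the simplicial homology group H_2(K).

H_2 = 0.

Take the total order A < B < D < E < F on the vertex set. Then K (dimension 2) consists of the simplices:

  0-simplices (5): A, B, D, E, F
  1-simplices (10): AB, AD, AE, AF, BD, BE, BF, DE, DF, EF
  2-simplices (5): ABD, ABE, AEF, BDF, DEF

Hence C_0 ≅ Z^5, C_1 ≅ Z^10, C_2 ≅ Z^5.

∂_1: C_1 → C_0 sends each edge [p,q] (with p < q) to q − p.
This gives a 5×10 integer matrix of rank 4; reducing to Smith normal form yields diagonal entries (1,1,1,1).

Boundary ∂_2: C_2 → C_1 maps a triangle to the signed sum of its edges. For instance
  ∂ABD = BD − AD + AB,
  ∂AEF = EF − AF + AE.
As a 10×5 matrix over Z this has rank 5, with invariant factors (1,1,1,1,1).

Reading off H_k = ker ∂_k / im ∂_{k+1}:

  H_2: rank ker ∂_2 − rank ∂_3 = (5 − 5) − 0 = 0, and there is no ∂_3, so H_2 = 0.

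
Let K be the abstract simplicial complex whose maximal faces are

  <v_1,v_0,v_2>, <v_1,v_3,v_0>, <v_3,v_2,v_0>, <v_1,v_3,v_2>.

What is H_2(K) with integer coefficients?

H_2 ≅ Z.

We work with the vertex ordering v_0 < v_1 < v_2 < v_3. The simplices of K, each written with vertices in increasing order, are:

  0-simplices (4): [v_0], [v_1], [v_2], [v_3]
  1-simplices (6): [v_0,v_1], [v_0,v_2], [v_0,v_3], [v_1,v_2], [v_1,v_3], [v_2,v_3]
  2-simplices (4): [v_0,v_1,v_2], [v_0,v_1,v_3], [v_0,v_2,v_3], [v_1,v_2,v_3]

giving chain groups C_0 ≅ Z^4, C_1 ≅ Z^6, C_2 ≅ Z^4.

∂_1: C_1 → C_0 sends each edge [p,q] (with p < q) to q − p. For instance
  ∂[v_1,v_2] = [v_2] − [v_1].
As a 4×6 matrix over Z this has rank 3, with invariant factors (1,1,1).

∂_2: C_2 → C_1 maps a triangle to the signed sum of its edges. For instance
  ∂[v_0,v_2,v_3] = [v_2,v_3] − [v_0,v_3] + [v_0,v_2],
  ∂[v_1,v_2,v_3] = [v_2,v_3] − [v_1,v_3] + [v_1,v_2].
This gives a 6×4 integer matrix of rank 3; reducing to Smith normal form yields diagonal entries (1,1,1).

Reading off H_k = ker ∂_k / im ∂_{k+1}:

  H_2: rank ker ∂_2 − rank ∂_3 = (4 − 3) − 0 = 1, and there is no ∂_3, so H_2 ≅ Z.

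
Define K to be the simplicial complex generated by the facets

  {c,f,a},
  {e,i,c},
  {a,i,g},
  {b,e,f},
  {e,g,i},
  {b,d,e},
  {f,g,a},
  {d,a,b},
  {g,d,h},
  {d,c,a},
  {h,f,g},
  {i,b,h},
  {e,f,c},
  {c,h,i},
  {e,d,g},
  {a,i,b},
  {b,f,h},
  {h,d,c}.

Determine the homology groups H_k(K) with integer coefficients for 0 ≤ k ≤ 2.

H_0 ≅ Z,  H_1 ≅ Z^2,  H_2 ≅ Z.

Order the vertices as a < b < c < d < e < f < g < h < i. Listing each simplex with vertices in this order, K has dimension 2 with simplices:

  0-simplices (9): a, b, c, d, e, f, g, h, i
  1-simplices (27): ab, ac, ad, af, ag, ai, bd, be, bf, bh, bi, cd, ce, cf, ch, ci, de, dg, dh, ef, eg, ei, fg, fh, gh, gi, hi
  2-simplices (18): abd, abi, acd, acf, afg, agi, bde, bef, bfh, bhi, cdh, cef, cei, chi, deg, dgh, egi, fgh

giving chain groups C_0 ≅ Z^9, C_1 ≅ Z^27, C_2 ≅ Z^18.

∂_1: C_1 → C_0 is given by ∂[p,q] = [q] − [p]. For instance
  ∂hi = i − h.
The resulting 9×27 matrix has rank 8, and its Smith normal form has invariant factors (1,1,1,1,1,1,1,1).

Boundary ∂_2: C_2 → C_1 acts by ∂[p,q,r] = [q,r] − [p,r] + [p,q]. For instance
  ∂egi = gi − ei + eg,
  ∂chi = hi − ci + ch.
The 27×18 boundary matrix has rank 17 and Smith normal form diag(1,1,1,1,1,1,1,1,1,1,1,1,1,1,1,1,1).

Now H_k = ker ∂_k / im ∂_{k+1}, so:

  H_0: rank C_0 − rank ∂_1 = 9 − 8 = 1, and the invariant factors of ∂_1 are all 1, so H_0 = Z.
  H_1: rank ker ∂_1 − rank ∂_2 = (27 − 8) − 17 = 2, and the invariant factors of ∂_2 are all 1, so H_1 = Z^2.
  H_2: rank ker ∂_2 − rank ∂_3 = (18 − 17) − 0 = 1, and there is no ∂_3, so H_2 = Z.

As a check, the Euler characteristic is 9 − 27 + 18 = 0, which agrees with 1 − 2 + 1 = 0.
(K is a triangulation of the torus T^2.)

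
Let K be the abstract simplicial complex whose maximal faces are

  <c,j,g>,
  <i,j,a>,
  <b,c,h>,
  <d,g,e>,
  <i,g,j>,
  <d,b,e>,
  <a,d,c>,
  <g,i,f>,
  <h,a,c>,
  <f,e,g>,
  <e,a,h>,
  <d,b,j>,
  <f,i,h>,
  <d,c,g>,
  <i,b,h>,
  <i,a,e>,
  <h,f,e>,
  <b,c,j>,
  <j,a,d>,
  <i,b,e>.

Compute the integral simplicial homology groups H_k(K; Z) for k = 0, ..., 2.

Take the total order a < b < c < d < e < f < g < h < i < j on the vertex set. Then K (dimension 2) consists of the simplices:

  0-simplices (10): a, b, c, d, e, f, g, h, i, j
  1-simplices (30): ac, ad, ae, ah, ai, aj, bc, bd, be, bh, bi, bj, cd, cg, ch, cj, de, dg, dj, ef, eg, eh, ei, fg, fh, fi, gi, gj, hi, ij
  2-simplices (20): acd, ach, adj, aeh, aei, aij, bch, bcj, bde, bdj, bei, bhi, cdg, cgj, deg, efg, efh, fgi, fhi, gij

giving chain groups C_0 ≅ Z^10, C_1 ≅ Z^30, C_2 ≅ Z^20.

∂_1: C_1 → C_0 is given by ∂[p,q] = [q] − [p].
This gives a 10×30 integer matrix of rank 9; reducing to Smith normal form yields diagonal entries (1,1,1,1,1,1,1,1,1).

∂_2: C_2 → C_1 acts by ∂[p,q,r] = [q,r] − [p,r] + [p,q]. For instance
  ∂cdg = dg − cg + cd,
  ∂acd = cd − ad + ac.
As a 30×20 matrix over Z this has rank 20, with invariant factors (1,1,1,1,1,1,1,1,1,1,1,1,1,1,1,1,1,1,1,2).

Now H_k = ker ∂_k / im ∂_{k+1}, so:

  H_0: rank C_0 − rank ∂_1 = 10 − 9 = 1, and the invariant factors of ∂_1 are all 1, so H_0 = Z.
  H_1: rank ker ∂_1 − rank ∂_2 = (30 − 9) − 20 = 1, and ∂_2 has invariant factor 2 > 1, so H_1 = Z ⊕ Z/2Z.
  H_2: rank ker ∂_2 − rank ∂_3 = (20 − 20) − 0 = 0, and there is no ∂_3, so H_2 = 0.

(K is a triangulation of the Klein bottle.)

H_0 = Z,  H_1 = Z ⊕ Z/2Z,  H_2 = 0.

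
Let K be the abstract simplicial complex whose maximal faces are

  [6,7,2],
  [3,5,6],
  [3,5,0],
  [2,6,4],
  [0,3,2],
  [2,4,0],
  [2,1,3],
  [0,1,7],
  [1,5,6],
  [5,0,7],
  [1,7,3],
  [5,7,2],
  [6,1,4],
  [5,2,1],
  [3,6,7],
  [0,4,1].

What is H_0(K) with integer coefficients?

Take the total order 0 < 1 < 2 < 3 < 4 < 5 < 6 < 7 on the vertex set. Then K (dimension 2) consists of the simplices:

  0-simplices (8): [0], [1], [2], [3], [4], [5], [6], [7]
  1-simplices (24): (24 of them)
  2-simplices (16): [0,1,4], [0,1,7], [0,2,3], [0,2,4], [0,3,5], [0,5,7], [1,2,3], [1,2,5], [1,3,7], [1,4,6], [1,5,6], [2,4,6], [2,5,7], [2,6,7], [3,5,6], [3,6,7]

Hence C_0 ≅ Z^8, C_1 ≅ Z^24, C_2 ≅ Z^16.

∂_1: C_1 → C_0 sends each edge [p,q] (with p < q) to q − p. For instance
  ∂[5,6] = [6] − [5].
This gives a 8×24 integer matrix of rank 7; reducing to Smith normal form yields diagonal entries (1,1,1,1,1,1,1).

Boundary ∂_2: C_2 → C_1 acts by ∂[p,q,r] = [q,r] − [p,r] + [p,q]. For instance
  ∂[1,2,3] = [2,3] − [1,3] + [1,2],
  ∂[2,6,7] = [6,7] − [2,7] + [2,6].
This gives a 24×16 integer matrix of rank 15; reducing to Smith normal form yields diagonal entries (1,1,1,1,1,1,1,1,1,1,1,1,1,1,1).

Now H_k = ker ∂_k / im ∂_{k+1}, so:

  H_0: rank C_0 − rank ∂_1 = 8 − 7 = 1, and the invariant factors of ∂_1 are all 1, so H_0 = Z.

(K is a triangulation of the torus T^2.)

H_0 = Z.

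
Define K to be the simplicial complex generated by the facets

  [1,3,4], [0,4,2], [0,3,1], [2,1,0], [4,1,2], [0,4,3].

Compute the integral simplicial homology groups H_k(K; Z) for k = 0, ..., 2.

H_0 = Z,  H_1 = 0,  H_2 = Z.

Order the vertices as 0 < 1 < 2 < 3 < 4. Listing each simplex with vertices in this order, K has dimension 2 with simplices:

  0-simplices (5): [0], [1], [2], [3], [4]
  1-simplices (9): [0,1], [0,2], [0,3], [0,4], [1,2], [1,3], [1,4], [2,4], [3,4]
  2-simplices (6): [0,1,2], [0,1,3], [0,2,4], [0,3,4], [1,2,4], [1,3,4]

giving chain groups C_0 ≅ Z^5, C_1 ≅ Z^9, C_2 ≅ Z^6.

The boundary map ∂_1: C_1 → C_0 is given by ∂[p,q] = [q] − [p]. For instance
  ∂[1,2] = [2] − [1].
The 5×9 boundary matrix has rank 4 and Smith normal form diag(1,1,1,1).

Boundary ∂_2: C_2 → C_1 sends each 2-simplex [p,q,r] to [q,r] − [p,r] + [p,q]. For instance
  ∂[0,3,4] = [3,4] − [0,4] + [0,3],
  ∂[1,3,4] = [3,4] − [1,4] + [1,3].
The resulting 9×6 matrix has rank 5, and its Smith normal form has invariant factors (1,1,1,1,1).

Now H_k = ker ∂_k / im ∂_{k+1}, so:

  H_0: rank C_0 − rank ∂_1 = 5 − 4 = 1, and the invariant factors of ∂_1 are all 1, so H_0 ≅ Z.
  H_1: rank ker ∂_1 − rank ∂_2 = (9 − 4) − 5 = 0, and the invariant factors of ∂_2 are all 1, so H_1 ≅ 0.
  H_2: rank ker ∂_2 − rank ∂_3 = (6 − 5) − 0 = 1, and there is no ∂_3, so H_2 ≅ Z.

(K is a triangulation of the 2-sphere S^2.)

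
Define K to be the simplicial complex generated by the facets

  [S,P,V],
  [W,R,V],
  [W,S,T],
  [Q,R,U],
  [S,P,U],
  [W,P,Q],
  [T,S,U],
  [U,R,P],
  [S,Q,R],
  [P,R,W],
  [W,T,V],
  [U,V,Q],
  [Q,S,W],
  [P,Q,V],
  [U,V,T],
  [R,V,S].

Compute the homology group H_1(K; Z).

H_1 = Z^2.

Take the total order P < Q < R < S < T < U < V < W on the vertex set. Then K (dimension 2) consists of the simplices:

  0-simplices (8): P, Q, R, S, T, U, V, W
  1-simplices (24): PQ, PR, PS, PU, PV, PW, QR, QS, QU, QV, QW, RS, RU, RV, RW, ST, SU, SV, SW, TU, TV, TW, UV, VW
  2-simplices (16): PQV, PQW, PRU, PRW, PSU, PSV, QRS, QRU, QSW, QUV, RSV, RVW, STU, STW, TUV, TVW

Hence C_0 ≅ Z^8, C_1 ≅ Z^24, C_2 ≅ Z^16.

Boundary ∂_1: C_1 → C_0 sends each edge [p,q] (with p < q) to q − p. For instance
  ∂RW = W − R.
As a 8×24 matrix over Z this has rank 7, with invariant factors (1,1,1,1,1,1,1).

The boundary map ∂_2: C_2 → C_1 maps a triangle to the signed sum of its edges. For instance
  ∂PQW = QW − PW + PQ,
  ∂PSV = SV − PV + PS.
This gives a 24×16 integer matrix of rank 15; reducing to Smith normal form yields diagonal entries (1,1,1,1,1,1,1,1,1,1,1,1,1,1,1).

Reading off H_k = ker ∂_k / im ∂_{k+1}:

  H_1: rank ker ∂_1 − rank ∂_2 = (24 − 7) − 15 = 2, and the invariant factors of ∂_2 are all 1, so H_1 ≅ Z^2.

(K is a triangulation of the torus T^2.)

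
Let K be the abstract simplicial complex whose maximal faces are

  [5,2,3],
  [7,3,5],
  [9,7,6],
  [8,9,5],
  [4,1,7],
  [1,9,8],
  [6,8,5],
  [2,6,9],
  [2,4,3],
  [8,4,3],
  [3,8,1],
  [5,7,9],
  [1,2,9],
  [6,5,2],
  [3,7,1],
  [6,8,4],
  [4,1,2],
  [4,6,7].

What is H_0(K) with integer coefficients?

H_0 ≅ Z.

K has 9 vertices, 27 edges, 18 triangles.
rank ∂_0 = 0, rank ∂_1 = 8 ⇒ b_0 = 9 − 0 − 8 = 1; all invariant factors of ∂_1 are 1 so no torsion. So H_0 = Z.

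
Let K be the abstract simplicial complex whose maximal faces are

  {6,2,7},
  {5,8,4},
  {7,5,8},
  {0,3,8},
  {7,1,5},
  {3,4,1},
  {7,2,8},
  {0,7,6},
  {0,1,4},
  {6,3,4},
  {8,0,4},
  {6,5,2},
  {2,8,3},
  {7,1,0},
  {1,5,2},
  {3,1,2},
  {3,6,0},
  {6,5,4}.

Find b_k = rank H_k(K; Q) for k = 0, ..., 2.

b_0 = 1, b_1 = 1, b_2 = 0.

Fix the vertex order 0 < 1 < 2 < 3 < 4 < 5 < 6 < 7 < 8 and write every simplex with vertices in increasing order. Then dim K = 2 and the simplices of K are:

  0-simplices (9): [0], [1], [2], [3], [4], [5], [6], [7], [8]
  1-simplices (27): (27 of them)
  2-simplices (18): [0,1,4], [0,1,7], [0,3,6], [0,3,8], [0,4,8], [0,6,7], [1,2,3], [1,2,5], [1,3,4], [1,5,7], [2,3,8], [2,5,6], [2,6,7], [2,7,8], [3,4,6], [4,5,6], [4,5,8], [5,7,8]

Hence C_0 ≅ Z^9, C_1 ≅ Z^27, C_2 ≅ Z^18.

∂_1: C_1 → C_0 maps an edge to its endpoints' difference, ∂[p,q] = q − p. For instance
  ∂[0,6] = [6] − [0].
This gives a 9×27 integer matrix of rank 8; reducing to Smith normal form yields diagonal entries (1,1,1,1,1,1,1,1).

∂_2: C_2 → C_1 acts by ∂[p,q,r] = [q,r] − [p,r] + [p,q]. For instance
  ∂[5,7,8] = [7,8] − [5,8] + [5,7],
  ∂[1,3,4] = [3,4] − [1,4] + [1,3].
This gives a 27×18 integer matrix of rank 18; reducing to Smith normal form yields diagonal entries (1,1,1,1,1,1,1,1,1,1,1,1,1,1,1,1,1,2).

Now H_k = ker ∂_k / im ∂_{k+1}, so:

  H_0: rank C_0 − rank ∂_1 = 9 − 8 = 1, and the invariant factors of ∂_1 are all 1, so H_0 = Z.
  H_1: rank ker ∂_1 − rank ∂_2 = (27 − 8) − 18 = 1, and ∂_2 has invariant factor 2 > 1, so H_1 = Z ⊕ Z_2.
  H_2: rank ker ∂_2 − rank ∂_3 = (18 − 18) − 0 = 0, and there is no ∂_3, so H_2 = 0.

As a check, the Euler characteristic is 9 − 27 + 18 = 0, which agrees with 1 − 1 + 0 = 0.

Hence the Betti numbers are b_0 = 1, b_1 = 1, b_2 = 0.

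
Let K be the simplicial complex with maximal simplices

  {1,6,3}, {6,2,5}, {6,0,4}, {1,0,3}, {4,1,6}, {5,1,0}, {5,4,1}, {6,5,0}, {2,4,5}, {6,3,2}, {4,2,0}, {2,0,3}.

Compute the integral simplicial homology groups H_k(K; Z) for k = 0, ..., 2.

Fix the vertex order 0 < 1 < 2 < 3 < 4 < 5 < 6 and write every simplex with vertices in increasing order. Then dim K = 2 and the simplices of K are:

  0-simplices (7): [0], [1], [2], [3], [4], [5], [6]
  1-simplices (18): [0,1], [0,2], [0,3], [0,4], [0,5], [0,6], [1,3], [1,4], [1,5], [1,6], [2,3], [2,4], [2,5], [2,6], [3,6], [4,5], [4,6], [5,6]
  2-simplices (12): [0,1,3], [0,1,5], [0,2,3], [0,2,4], [0,4,6], [0,5,6], [1,3,6], [1,4,5], [1,4,6], [2,3,6], [2,4,5], [2,5,6]

giving chain groups C_0 ≅ Z^7, C_1 ≅ Z^18, C_2 ≅ Z^12.

Boundary ∂_1: C_1 → C_0 maps an edge to its endpoints' difference, ∂[p,q] = q − p. For instance
  ∂[2,6] = [6] − [2].
The 7×18 boundary matrix has rank 6 and Smith normal form diag(1,1,1,1,1,1).

Boundary ∂_2: C_2 → C_1 maps a triangle to the signed sum of its edges. For instance
  ∂[0,5,6] = [5,6] − [0,6] + [0,5],
  ∂[0,2,3] = [2,3] − [0,3] + [0,2].
The 18×12 boundary matrix has rank 12 and Smith normal form diag(1,1,1,1,1,1,1,1,1,1,1,2).

Computing H_k = (kernel of ∂_k) / (image of ∂_{k+1}):

  H_0: rank C_0 − rank ∂_1 = 7 − 6 = 1, and the invariant factors of ∂_1 are all 1, so H_0 ≅ Z.
  H_1: rank ker ∂_1 − rank ∂_2 = (18 − 6) − 12 = 0, and ∂_2 has invariant factor 2 > 1, so H_1 ≅ Z/2Z.
  H_2: rank ker ∂_2 − rank ∂_3 = (12 − 12) − 0 = 0, and there is no ∂_3, so H_2 ≅ 0.

H_0 ≅ Z,  H_1 ≅ Z/2Z,  H_2 = 0.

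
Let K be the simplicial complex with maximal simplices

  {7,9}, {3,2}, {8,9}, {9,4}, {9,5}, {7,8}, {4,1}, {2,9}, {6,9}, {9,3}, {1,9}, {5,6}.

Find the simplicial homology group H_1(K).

Order the vertices as 1 < 2 < 3 < 4 < 5 < 6 < 7 < 8 < 9. Listing each simplex with vertices in this order, K has dimension 1 with simplices:

  0-simplices (9): [1], [2], [3], [4], [5], [6], [7], [8], [9]
  1-simplices (12): [1,4], [1,9], [2,3], [2,9], [3,9], [4,9], [5,6], [5,9], [6,9], [7,8], [7,9], [8,9]

so the chain groups are C_0 ≅ Z^9, C_1 ≅ Z^12.

∂_1: C_1 → C_0 maps an edge to its endpoints' difference, ∂[p,q] = q − p.
The 9×12 boundary matrix has rank 8 and Smith normal form diag(1,1,1,1,1,1,1,1).

Computing H_k = (kernel of ∂_k) / (image of ∂_{k+1}):

  H_1: rank ker ∂_1 − rank ∂_2 = (12 − 8) − 0 = 4, and there is no ∂_2, so H_1 ≅ Z^4.

H_1 ≅ Z^4.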